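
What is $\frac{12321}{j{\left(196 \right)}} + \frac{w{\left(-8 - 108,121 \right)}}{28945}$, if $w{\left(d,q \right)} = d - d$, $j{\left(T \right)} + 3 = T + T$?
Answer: $\frac{12321}{389} \approx 31.674$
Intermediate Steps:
$j{\left(T \right)} = -3 + 2 T$ ($j{\left(T \right)} = -3 + \left(T + T\right) = -3 + 2 T$)
$w{\left(d,q \right)} = 0$
$\frac{12321}{j{\left(196 \right)}} + \frac{w{\left(-8 - 108,121 \right)}}{28945} = \frac{12321}{-3 + 2 \cdot 196} + \frac{0}{28945} = \frac{12321}{-3 + 392} + 0 \cdot \frac{1}{28945} = \frac{12321}{389} + 0 = \frac{12321}{389}$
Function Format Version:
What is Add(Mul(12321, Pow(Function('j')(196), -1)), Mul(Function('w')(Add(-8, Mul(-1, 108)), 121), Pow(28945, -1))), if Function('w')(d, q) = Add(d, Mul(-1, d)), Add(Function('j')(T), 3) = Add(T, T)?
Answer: Rational(12321, 389) ≈ 31.674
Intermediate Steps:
Function('j')(T) = Add(-3, Mul(2, T)) (Function('j')(T) = Add(-3, Add(T, T)) = Add(-3, Mul(2, T)))
Function('w')(d, q) = 0
Add(Mul(12321, Pow(Function('j')(196), -1)), Mul(Function('w')(Add(-8, Mul(-1, 108)), 121), Pow(28945, -1))) = Add(Mul(12321, Pow(Add(-3, Mul(2, 196)), -1)), Mul(0, Pow(28945, -1))) = Add(Mul(12321, Pow(Add(-3, 392), -1)), Mul(0, Rational(1, 28945))) = Add(Mul(12321, Pow(389, -1)), 0) = Add(Mul(12321, Rational(1, 389)), 0) = Add(Rational(12321, 389), 0) = Rational(12321, 389)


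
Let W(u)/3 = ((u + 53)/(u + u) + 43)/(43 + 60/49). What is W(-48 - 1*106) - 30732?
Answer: -2929954491/95348 ≈ -30729.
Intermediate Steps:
W(u) = 6321/2167 + 147*(53 + u)/(4334*u) (W(u) = 3*(((u + 53)/(u + u) + 43)/(43 + 60/49)) = 3*(((53 + u)/((2*u)) + 43)/(43 + 60*(1/49))) = 3*(((53 + u)*(1/(2*u)) + 43)/(43 + 60/49)) = 3*(((53 + u)/(2*u) + 43)/(2167/49)) = 3*((43 + (53 + u)/(2*u))*(49/2167)) = 3*(2107/2167 + 49*(53 + u)/(4334*u)) = 6321/2167 + 147*(53 + u)/(4334*u))
W(-48 - 1*106) - 30732 = 147*(53 + 87*(-48 - 1*106))/(4334*(-48 - 1*106)) - 30732 = 147*(53 + 87*(-48 - 106))/(4334*(-48 - 106)) - 30732 = (147/4334)*(53 + 87*(-154))/(-154) - 30732 = (147/4334)*(-1/154)*(53 - 13398) - 30732 = (147/4334)*(-1/154)*(-13345) - 30732 = 280245/95348 - 30732 = -2929954491/95348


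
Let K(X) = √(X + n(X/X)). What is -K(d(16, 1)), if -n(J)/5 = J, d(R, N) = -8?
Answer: -I*√13 ≈ -3.6056*I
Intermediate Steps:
n(J) = -5*J
K(X) = √(-5 + X) (K(X) = √(X - 5*X/X) = √(X - 5*1) = √(X - 5) = √(-5 + X))
-K(d(16, 1)) = -√(-5 - 8) = -√(-13) = -I*√13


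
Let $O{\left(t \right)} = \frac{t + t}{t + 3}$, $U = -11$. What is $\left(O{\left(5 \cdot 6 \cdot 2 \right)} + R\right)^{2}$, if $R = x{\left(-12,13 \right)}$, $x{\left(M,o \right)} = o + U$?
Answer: $\frac{6724}{441} \approx 15.247$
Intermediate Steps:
$x{\left(M,o \right)} = -11 + o$ ($x{\left(M,o \right)} = o - 11 = -11 + o$)
$O{\left(t \right)} = \frac{2 t}{3 + t}$
$R = 2$ ($R = -11 + 13 = 2$)
$\left(O{\left(5 \cdot 6 \cdot 2 \right)} + R\right)^{2} = \left(\frac{2 \cdot 5 \cdot 6 \cdot 2}{3 + 5 \cdot 6 \cdot 2} + 2\right)^{2} = \left(\frac{2 \cdot 30 \cdot 2}{3 + 30 \cdot 2} + 2\right)^{2} = \left(2 \cdot 60 \frac{1}{3 + 60} + 2\right)^{2} = \left(2 \cdot 60 \cdot \frac{1}{63} + 2\right)^{2} = \left(\frac{40}{21} + 2\right)^{2} = \left(\frac{82}{21}\right)^{2} = \frac{6724}{441}$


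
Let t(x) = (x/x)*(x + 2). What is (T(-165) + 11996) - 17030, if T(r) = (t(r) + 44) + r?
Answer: -5318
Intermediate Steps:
t(x) = 2 + x (t(x) = 1*(2 + x) = 2 + x)
T(r) = 46 + 2*r (T(r) = ((2 + r) + 44) + r = (46 + r) + r = 46 + 2*r)
(T(-165) + 11996) - 17030 = ((46 + 2*(-165)) + 11996) - 17030 = ((46 - 330) + 11996) - 17030 = (-284 + 11996) - 17030 = 11712 - 17030 = -5318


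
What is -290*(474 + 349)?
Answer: -238670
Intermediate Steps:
-290*(474 + 349) = -290*823 = -238670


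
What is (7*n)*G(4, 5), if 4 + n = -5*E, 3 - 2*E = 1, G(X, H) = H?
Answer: -315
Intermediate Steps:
E = 1 (E = 3/2 - ½*1 = 3/2 - ½ = 1)
n = -9 (n = -4 - 5*1 = -4 - 5 = -9)
(7*n)*G(4, 5) = (7*(-9))*5 = -63*5 = -315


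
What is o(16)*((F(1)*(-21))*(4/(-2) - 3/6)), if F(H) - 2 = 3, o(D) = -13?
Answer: -6825/2 ≈ -3412.5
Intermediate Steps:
F(H) = 5 (F(H) = 2 + 3 = 5)
o(16)*((F(1)*(-21))*(4/(-2) - 3/6)) = -13*5*(-21)*(4/(-2) - 3/6) = -(-1365)*(4*(-1/2) - 3*1/6) = -(-1365)*(-2 - 1/2) = -(-1365)*(-5)/2 = -13*525/2 = -6825/2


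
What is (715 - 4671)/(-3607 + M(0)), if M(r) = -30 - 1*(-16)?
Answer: 3956/3621 ≈ 1.0925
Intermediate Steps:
M(r) = -14 (M(r) = -30 + 16 = -14)
(715 - 4671)/(-3607 + M(0)) = (715 - 4671)/(-3607 - 14) = -3956/(-3621) = -3956*(-1/3621) = 3956/3621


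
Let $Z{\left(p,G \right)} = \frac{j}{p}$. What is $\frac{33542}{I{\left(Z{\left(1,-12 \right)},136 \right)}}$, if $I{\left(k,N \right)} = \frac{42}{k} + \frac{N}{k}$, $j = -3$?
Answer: $- \frac{50313}{89} \approx -565.31$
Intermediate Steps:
$Z{\left(p,G \right)} = - \frac{3}{p}$
$\frac{33542}{I{\left(Z{\left(1,-12 \right)},136 \right)}} = \frac{33542}{\frac{1}{\left(-3\right) 1^{-1}} \left(42 + 136\right)} = \frac{33542}{\frac{1}{\left(-3\right) 1} \cdot 178} = \frac{33542}{\frac{1}{-3} \cdot 178} = \frac{33542}{\left(- \frac{1}{3}\right) 178} = \frac{33542}{- \frac{178}{3}} = 33542 \left(- \frac{3}{178}\right) = - \frac{50313}{89}$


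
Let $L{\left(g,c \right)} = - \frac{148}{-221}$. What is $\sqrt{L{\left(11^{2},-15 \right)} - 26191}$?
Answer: $\frac{i \sqrt{1279161923}}{221} \approx 161.83 i$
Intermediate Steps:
$L{\left(g,c \right)} = \frac{148}{221}$ ($L{\left(g,c \right)} = \left(-148\right) \left(- \frac{1}{221}\right) = \frac{148}{221}$)
$\sqrt{L{\left(11^{2},-15 \right)} - 26191} = \sqrt{\frac{148}{221} - 26191} = \sqrt{- \frac{5788063}{221}} = \frac{i \sqrt{1279161923}}{221}$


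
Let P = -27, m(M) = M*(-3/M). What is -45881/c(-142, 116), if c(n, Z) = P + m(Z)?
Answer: 45881/30 ≈ 1529.4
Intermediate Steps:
m(M) = -3
c(n, Z) = -30 (c(n, Z) = -27 - 3 = -30)
-45881/c(-142, 116) = -45881/(-30) = -45881*(-1/30) = 45881/30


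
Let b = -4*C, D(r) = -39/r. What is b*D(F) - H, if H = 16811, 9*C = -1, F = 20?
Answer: -252178/15 ≈ -16812.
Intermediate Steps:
C = -1/9 (C = (1/9)*(-1) = -1/9 ≈ -0.11111)
b = 4/9 (b = -4*(-1/9) = 4/9 ≈ 0.44444)
b*D(F) - H = 4*(-39/20)/9 - 1*16811 = 4*(-39*1/20)/9 - 16811 = (4/9)*(-39/20) - 16811 = -13/15 - 16811 = -252178/15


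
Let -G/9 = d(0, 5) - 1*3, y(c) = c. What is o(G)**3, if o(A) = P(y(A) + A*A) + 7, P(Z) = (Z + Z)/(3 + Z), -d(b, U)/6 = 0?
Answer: 11774546875/16194277 ≈ 727.08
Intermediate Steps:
d(b, U) = 0 (d(b, U) = -6*0 = 0)
G = 27 (G = -9*(0 - 1*3) = -9*(0 - 3) = -9*(-3) = 27)
P(Z) = 2*Z/(3 + Z) (P(Z) = (2*Z)/(3 + Z) = 2*Z/(3 + Z))
o(A) = 7 + 2*(A + A**2)/(3 + A + A**2) (o(A) = 2*(A + A*A)/(3 + (A + A*A)) + 7 = 2*(A + A**2)/(3 + (A + A**2)) + 7 = 2*(A + A**2)/(3 + A + A**2) + 7 = 7 + 2*(A + A**2)/(3 + A + A**2))
o(G)**3 = (3*(7 + 3*27 + 3*27**2)/(3 + 27 + 27**2))**3 = (3*(7 + 81 + 3*729)/(3 + 27 + 729))**3 = (3*(7 + 81 + 2187)/759)**3 = (3*(1/759)*2275)**3 = (2275/253)**3 = 11774546875/16194277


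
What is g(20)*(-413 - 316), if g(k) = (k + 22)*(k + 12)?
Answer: -979776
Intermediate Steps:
g(k) = (12 + k)*(22 + k) (g(k) = (22 + k)*(12 + k) = (12 + k)*(22 + k))
g(20)*(-413 - 316) = (264 + 20² + 34*20)*(-413 - 316) = (264 + 400 + 680)*(-729) = 1344*(-729) = -979776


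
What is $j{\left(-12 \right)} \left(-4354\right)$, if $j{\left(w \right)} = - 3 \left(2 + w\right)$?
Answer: $-130620$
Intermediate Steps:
$j{\left(w \right)} = -6 - 3 w$
$j{\left(-12 \right)} \left(-4354\right) = \left(-6 - -36\right) \left(-4354\right) = \left(-6 + 36\right) \left(-4354\right) = 30 \left(-4354\right) = -130620$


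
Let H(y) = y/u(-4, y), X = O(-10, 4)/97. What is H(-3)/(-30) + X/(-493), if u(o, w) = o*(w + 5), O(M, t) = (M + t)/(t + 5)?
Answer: -143303/11477040 ≈ -0.012486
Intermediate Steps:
O(M, t) = (M + t)/(5 + t)
u(o, w) = o*(5 + w)
X = -2/291 (X = ((-10 + 4)/(5 + 4))/97 = (-6/9)*(1/97) = ((⅑)*(-6))*(1/97) = -⅔*1/97 = -2/291 ≈ -0.0068729)
H(y) = y/(-20 - 4*y) (H(y) = y/((-4*(5 + y))) = y/(-20 - 4*y))
H(-3)/(-30) + X/(-493) = ((¼)*(-3)/(-5 - 1*(-3)))/(-30) - 2/291/(-493) = ((¼)*(-3)/(-5 + 3))*(-1/30) - 2/291*(-1/493) = ((¼)*(-3)/(-2))*(-1/30) + 2/143463 = ((¼)*(-3)*(-½))*(-1/30) + 2/143463 = (3/8)*(-1/30) + 2/143463 = -1/80 + 2/143463 = -143303/11477040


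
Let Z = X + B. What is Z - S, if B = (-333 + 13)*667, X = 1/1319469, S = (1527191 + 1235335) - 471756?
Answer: -3304227464489/1319469 ≈ -2.5042e+6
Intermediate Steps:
S = 2290770 (S = 2762526 - 471756 = 2290770)
X = 1/1319469 ≈ 7.5788e-7
B = -213440 (B = -320*667 = -213440)
Z = -281627463359/1319469 (Z = 1/1319469 - 213440 = -281627463359/1319469 ≈ -2.1344e+5)
Z - S = -281627463359/1319469 - 1*2290770 = -281627463359/1319469 - 2290770 = -3304227464489/1319469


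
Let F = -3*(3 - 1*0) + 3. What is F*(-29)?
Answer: 174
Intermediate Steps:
F = -6 (F = -3*(3 + 0) + 3 = -3*3 + 3 = -9 + 3 = -6)
F*(-29) = -6*(-29) = 174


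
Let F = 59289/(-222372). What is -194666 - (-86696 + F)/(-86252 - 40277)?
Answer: -1825746836405003/9378835596 ≈ -1.9467e+5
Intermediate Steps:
F = -19763/74124 (F = 59289*(-1/222372) = -19763/74124 ≈ -0.26662)
-194666 - (-86696 + F)/(-86252 - 40277) = -194666 - (-86696 - 19763/74124)/(-86252 - 40277) = -194666 - (-6426274067)/(74124*(-126529)) = -194666 - (-6426274067)*(-1)/(74124*126529) = -194666 - 1*6426274067/9378835596 = -194666 - 6426274067/9378835596 = -1825746836405003/9378835596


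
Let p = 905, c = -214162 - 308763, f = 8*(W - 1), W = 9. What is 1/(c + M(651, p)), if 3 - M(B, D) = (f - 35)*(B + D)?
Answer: -1/568046 ≈ -1.7604e-6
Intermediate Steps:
f = 64 (f = 8*(9 - 1) = 8*8 = 64)
c = -522925
M(B, D) = 3 - 29*B - 29*D (M(B, D) = 3 - (64 - 35)*(B + D) = 3 - 29*(B + D) = 3 - (29*B + 29*D) = 3 + (-29*B - 29*D) = 3 - 29*B - 29*D)
1/(c + M(651, p)) = 1/(-522925 + (3 - 29*651 - 29*905)) = 1/(-522925 + (3 - 18879 - 26245)) = 1/(-522925 - 45121) = 1/(-568046) = -1/568046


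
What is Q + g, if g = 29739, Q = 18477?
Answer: 48216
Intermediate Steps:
Q + g = 18477 + 29739 = 48216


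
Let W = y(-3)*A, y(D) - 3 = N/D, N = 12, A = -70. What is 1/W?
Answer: 1/70 ≈ 0.014286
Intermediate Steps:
y(D) = 3 + 12/D
W = 70 (W = (3 + 12/(-3))*(-70) = (3 + 12*(-⅓))*(-70) = (3 - 4)*(-70) = -1*(-70) = 70)
1/W = 1/70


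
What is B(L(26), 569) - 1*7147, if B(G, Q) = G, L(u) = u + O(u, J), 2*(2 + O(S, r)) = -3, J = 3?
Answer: -14249/2 ≈ -7124.5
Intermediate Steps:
O(S, r) = -7/2 (O(S, r) = -2 + (1/2)*(-3) = -2 - 3/2 = -7/2)
L(u) = -7/2 + u (L(u) = u - 7/2 = -7/2 + u)
B(L(26), 569) - 1*7147 = (-7/2 + 26) - 1*7147 = 45/2 - 7147 = -14249/2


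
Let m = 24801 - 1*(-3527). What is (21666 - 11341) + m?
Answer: 38653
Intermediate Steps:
m = 28328 (m = 24801 + 3527 = 28328)
(21666 - 11341) + m = (21666 - 11341) + 28328 = 10325 + 28328 = 38653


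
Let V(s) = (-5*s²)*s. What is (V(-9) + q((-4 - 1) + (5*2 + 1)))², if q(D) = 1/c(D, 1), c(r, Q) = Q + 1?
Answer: 53158681/4 ≈ 1.3290e+7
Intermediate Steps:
c(r, Q) = 1 + Q
q(D) = ½ (q(D) = 1/(1 + 1) = 1/2 = ½)
V(s) = -5*s³
(V(-9) + q((-4 - 1) + (5*2 + 1)))² = (-5*(-9)³ + ½)² = (-5*(-729) + ½)² = (3645 + ½)² = (7291/2)² = 53158681/4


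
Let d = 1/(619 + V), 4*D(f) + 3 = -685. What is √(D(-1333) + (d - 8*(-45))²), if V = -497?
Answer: √1926494193/122 ≈ 359.77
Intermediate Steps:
D(f) = -172 (D(f) = -¾ + (¼)*(-685) = -¾ - 685/4 = -172)
d = 1/122 (d = 1/(619 - 497) = 1/122 ≈ 0.0081967)
√(D(-1333) + (d - 8*(-45))²) = √(-172 + (1/122 - 8*(-45))²) = √(-172 + (1/122 + 360)²) = √(-172 + (43921/122)²) = √(-172 + 1929054241/14884) = √(1926494193/14884) = √1926494193/122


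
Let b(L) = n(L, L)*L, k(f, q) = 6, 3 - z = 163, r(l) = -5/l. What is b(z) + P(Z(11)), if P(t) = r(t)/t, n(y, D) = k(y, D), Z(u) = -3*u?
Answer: -1045445/1089 ≈ -960.00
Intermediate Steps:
z = -160 (z = 3 - 1*163 = 3 - 163 = -160)
n(y, D) = 6
P(t) = -5/t² (P(t) = (-5/t)/t = -5/t²)
b(L) = 6*L
b(z) + P(Z(11)) = 6*(-160) - 5/(-3*11)² = -960 - 5/(-33)² = -960 - 5*1/1089 = -960 - 5/1089 = -1045445/1089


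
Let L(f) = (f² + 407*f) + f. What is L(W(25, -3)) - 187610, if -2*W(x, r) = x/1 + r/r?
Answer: -192745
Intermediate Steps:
W(x, r) = -½ - x/2 (W(x, r) = -(x/1 + r/r)/2 = -(x*1 + 1)/2 = -(x + 1)/2 = -(1 + x)/2 = -½ - x/2)
L(f) = f² + 408*f
L(W(25, -3)) - 187610 = (-½ - ½*25)*(408 + (-½ - ½*25)) - 187610 = (-½ - 25/2)*(408 + (-½ - 25/2)) - 187610 = -13*(408 - 13) - 187610 = -13*395 - 187610 = -5135 - 187610 = -192745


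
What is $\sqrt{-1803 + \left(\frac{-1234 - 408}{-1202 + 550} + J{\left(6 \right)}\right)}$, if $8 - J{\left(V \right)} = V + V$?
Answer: $\frac{i \sqrt{191773086}}{326} \approx 42.479 i$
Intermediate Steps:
$J{\left(V \right)} = 8 - 2 V$ ($J{\left(V \right)} = 8 - \left(V + V\right) = 8 - 2 V$)
$\sqrt{-1803 + \left(\frac{-1234 - 408}{-1202 + 550} + J{\left(6 \right)}\right)} = \sqrt{-1803 + \left(\frac{-1234 - 408}{-1202 + 550} + \left(8 - 12\right)\right)} = \sqrt{-1803 + \left(- \frac{1642}{-652} + \left(8 - 12\right)\right)} = \sqrt{-1803 - \frac{483}{326}} = \sqrt{- \frac{588261}{326}} = \frac{i \sqrt{191773086}}{326}$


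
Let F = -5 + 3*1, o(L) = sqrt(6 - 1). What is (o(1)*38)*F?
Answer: -76*sqrt(5) ≈ -169.94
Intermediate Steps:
o(L) = sqrt(5)
F = -2 (F = -5 + 3 = -2)
(o(1)*38)*F = (sqrt(5)*38)*(-2) = (38*sqrt(5))*(-2) = -76*sqrt(5)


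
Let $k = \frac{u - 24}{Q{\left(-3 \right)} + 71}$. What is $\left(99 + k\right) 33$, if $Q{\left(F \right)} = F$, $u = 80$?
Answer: $\frac{56001}{17} \approx 3294.2$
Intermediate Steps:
$k = \frac{14}{17}$ ($k = \frac{80 - 24}{-3 + 71} = \frac{56}{68} = 56 \cdot \frac{1}{68} = \frac{14}{17} \approx 0.82353$)
$\left(99 + k\right) 33 = \left(99 + \frac{14}{17}\right) 33 = \frac{1697}{17} \cdot 33 = \frac{56001}{17}$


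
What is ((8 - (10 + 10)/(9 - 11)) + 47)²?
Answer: 4225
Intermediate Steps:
((8 - (10 + 10)/(9 - 11)) + 47)² = ((8 - 20/(-2)) + 47)² = ((8 - 20*(-1)/2) + 47)² = ((8 - 1*(-10)) + 47)² = ((8 + 10) + 47)² = (18 + 47)² = 65² = 4225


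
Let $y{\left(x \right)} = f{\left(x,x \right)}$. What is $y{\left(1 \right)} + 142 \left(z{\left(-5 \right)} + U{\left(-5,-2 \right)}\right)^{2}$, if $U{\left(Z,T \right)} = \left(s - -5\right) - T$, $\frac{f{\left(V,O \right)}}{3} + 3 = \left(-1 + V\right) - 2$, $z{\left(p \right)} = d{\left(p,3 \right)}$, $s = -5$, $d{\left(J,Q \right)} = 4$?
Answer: $5097$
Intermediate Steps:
$z{\left(p \right)} = 4$
$f{\left(V,O \right)} = -18 + 3 V$ ($f{\left(V,O \right)} = -9 + 3 \left(\left(-1 + V\right) - 2\right) = -9 + 3 \left(-3 + V\right) = -9 + \left(-9 + 3 V\right) = -18 + 3 V$)
$U{\left(Z,T \right)} = - T$ ($U{\left(Z,T \right)} = \left(-5 - -5\right) - T = \left(-5 + 5\right) - T = 0 - T = - T$)
$y{\left(x \right)} = -18 + 3 x$
$y{\left(1 \right)} + 142 \left(z{\left(-5 \right)} + U{\left(-5,-2 \right)}\right)^{2} = \left(-18 + 3 \cdot 1\right) + 142 \left(4 - -2\right)^{2} = \left(-18 + 3\right) + 142 \left(4 + 2\right)^{2} = -15 + 142 \cdot 6^{2} = -15 + 142 \cdot 36 = -15 + 5112 = 5097$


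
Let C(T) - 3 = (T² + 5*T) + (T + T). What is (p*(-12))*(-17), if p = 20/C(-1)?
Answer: -1360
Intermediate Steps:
C(T) = 3 + T² + 7*T (C(T) = 3 + ((T² + 5*T) + (T + T)) = 3 + ((T² + 5*T) + 2*T) = 3 + (T² + 7*T) = 3 + T² + 7*T)
p = -20/3 (p = 20/(3 + (-1)² + 7*(-1)) = 20/(3 + 1 - 7) = 20/(-3) = 20*(-⅓) = -20/3 ≈ -6.6667)
(p*(-12))*(-17) = -20/3*(-12)*(-17) = 80*(-17) = -1360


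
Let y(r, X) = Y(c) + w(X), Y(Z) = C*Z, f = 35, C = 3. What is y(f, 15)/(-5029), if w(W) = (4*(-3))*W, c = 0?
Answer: 180/5029 ≈ 0.035792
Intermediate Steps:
w(W) = -12*W
Y(Z) = 3*Z
y(r, X) = -12*X (y(r, X) = 3*0 - 12*X = 0 - 12*X = -12*X)
y(f, 15)/(-5029) = -12*15/(-5029) = -180*(-1/5029) = 180/5029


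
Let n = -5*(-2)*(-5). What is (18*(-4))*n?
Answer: 3600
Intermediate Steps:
n = -50 (n = 10*(-5) = -50)
(18*(-4))*n = (18*(-4))*(-50) = -72*(-50) = 3600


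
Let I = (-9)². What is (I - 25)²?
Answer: 3136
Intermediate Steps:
I = 81
(I - 25)² = (81 - 25)² = 56² = 3136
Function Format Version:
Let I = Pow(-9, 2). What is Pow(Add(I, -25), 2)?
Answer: 3136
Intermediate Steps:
I = 81
Pow(Add(I, -25), 2) = Pow(Add(81, -25), 2) = Pow(56, 2) = 3136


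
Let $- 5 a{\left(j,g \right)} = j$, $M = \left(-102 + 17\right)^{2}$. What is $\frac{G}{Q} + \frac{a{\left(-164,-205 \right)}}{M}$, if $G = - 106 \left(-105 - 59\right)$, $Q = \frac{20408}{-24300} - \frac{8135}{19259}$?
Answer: $- \frac{73474635685279948}{5334923490875} \approx -13772.0$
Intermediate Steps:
$M = 7225$ ($M = \left(-85\right)^{2} = 7225$)
$a{\left(j,g \right)} = - \frac{j}{5}$
$Q = - \frac{147679543}{116998425}$ ($Q = 20408 \left(- \frac{1}{24300}\right) - \frac{8135}{19259} = - \frac{5102}{6075} - \frac{8135}{19259} = - \frac{147679543}{116998425} \approx -1.2622$)
$G = 17384$ ($G = \left(-106\right) \left(-164\right) = 17384$)
$\frac{G}{Q} + \frac{a{\left(-164,-205 \right)}}{M} = \frac{17384}{- \frac{147679543}{116998425}} + \frac{\left(- \frac{1}{5}\right) \left(-164\right)}{7225} = 17384 \left(- \frac{116998425}{147679543}\right) + \frac{164}{5} \cdot \frac{1}{7225} = - \frac{2033900620200}{147679543} + \frac{164}{36125} = - \frac{73474635685279948}{5334923490875}$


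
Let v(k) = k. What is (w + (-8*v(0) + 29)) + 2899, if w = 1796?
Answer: 4724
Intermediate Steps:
(w + (-8*v(0) + 29)) + 2899 = (1796 + (-8*0 + 29)) + 2899 = (1796 + (0 + 29)) + 2899 = (1796 + 29) + 2899 = 1825 + 2899 = 4724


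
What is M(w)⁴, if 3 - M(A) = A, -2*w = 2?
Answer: 256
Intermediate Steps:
w = -1 (w = -½*2 = -1)
M(A) = 3 - A
M(w)⁴ = (3 - 1*(-1))⁴ = (3 + 1)⁴ = 4⁴ = 256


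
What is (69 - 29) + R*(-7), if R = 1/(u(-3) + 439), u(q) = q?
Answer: 17433/436 ≈ 39.984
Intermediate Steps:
R = 1/436 (R = 1/(-3 + 439) = 1/436 ≈ 0.0022936)
(69 - 29) + R*(-7) = (69 - 29) + (1/436)*(-7) = 40 - 7/436 = 17433/436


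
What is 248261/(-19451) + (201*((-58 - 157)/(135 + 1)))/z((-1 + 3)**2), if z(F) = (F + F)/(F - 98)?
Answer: 39371969371/10581344 ≈ 3720.9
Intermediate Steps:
z(F) = 2*F/(-98 + F) (z(F) = (2*F)/(-98 + F) = 2*F/(-98 + F))
248261/(-19451) + (201*((-58 - 157)/(135 + 1)))/z((-1 + 3)**2) = 248261/(-19451) + (201*((-58 - 157)/(135 + 1)))/((2*(-1 + 3)**2/(-98 + (-1 + 3)**2))) = 248261*(-1/19451) + (201*(-215/136))/((2*2**2/(-98 + 2**2))) = -248261/19451 + (201*(-215*1/136))/((2*4/(-98 + 4))) = -248261/19451 + (201*(-215/136))/((2*4/(-94))) = -248261/19451 - 43215/(136*(2*4*(-1/94))) = -248261/19451 - 43215/(136*(-4/47)) = -248261/19451 - 43215/136*(-47/4) = -248261/19451 + 2031105/544 = 39371969371/10581344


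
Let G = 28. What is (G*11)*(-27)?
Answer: -8316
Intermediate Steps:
(G*11)*(-27) = (28*11)*(-27) = 308*(-27) = -8316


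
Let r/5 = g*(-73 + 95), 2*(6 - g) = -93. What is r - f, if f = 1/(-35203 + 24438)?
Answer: 62167876/10765 ≈ 5775.0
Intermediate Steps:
g = 105/2 (g = 6 - 1/2*(-93) = 6 + 93/2 = 105/2 ≈ 52.500)
f = -1/10765 (f = 1/(-10765) = -1/10765 ≈ -9.2894e-5)
r = 5775 (r = 5*(105*(-73 + 95)/2) = 5*((105/2)*22) = 5*1155 = 5775)
r - f = 5775 - 1*(-1/10765) = 5775 + 1/10765 = 62167876/10765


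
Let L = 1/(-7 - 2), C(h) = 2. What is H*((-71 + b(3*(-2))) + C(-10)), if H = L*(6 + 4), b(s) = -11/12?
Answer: 4195/54 ≈ 77.685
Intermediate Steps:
b(s) = -11/12 (b(s) = -11*1/12 = -11/12)
L = -1/9 (L = 1/(-9) = -1/9 ≈ -0.11111)
H = -10/9 (H = -(6 + 4)/9 = -1/9*10 = -10/9 ≈ -1.1111)
H*((-71 + b(3*(-2))) + C(-10)) = -10*((-71 - 11/12) + 2)/9 = -10*(-863/12 + 2)/9 = -10/9*(-839/12) = 4195/54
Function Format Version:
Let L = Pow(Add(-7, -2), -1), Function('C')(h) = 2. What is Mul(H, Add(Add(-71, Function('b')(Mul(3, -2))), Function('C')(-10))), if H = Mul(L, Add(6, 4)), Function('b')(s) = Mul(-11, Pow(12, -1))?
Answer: Rational(4195, 54) ≈ 77.685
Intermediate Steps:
Function('b')(s) = Rational(-11, 12) (Function('b')(s) = Mul(-11, Rational(1, 12)) = Rational(-11, 12))
L = Rational(-1, 9) (L = Pow(-9, -1) = Rational(-1, 9) ≈ -0.11111)
H = Rational(-10, 9) (H = Mul(Rational(-1, 9), Add(6, 4)) = Mul(Rational(-1, 9), 10) = Rational(-10, 9) ≈ -1.1111)
Mul(H, Add(Add(-71, Function('b')(Mul(3, -2))), Function('C')(-10))) = Mul(Rational(-10, 9), Add(Add(-71, Rational(-11, 12)), 2)) = Mul(Rational(-10, 9), Add(Rational(-863, 12), 2)) = Mul(Rational(-10, 9), Rational(-839, 12)) = Rational(4195, 54)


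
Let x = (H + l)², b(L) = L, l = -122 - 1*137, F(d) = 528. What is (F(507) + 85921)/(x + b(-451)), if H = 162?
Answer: 86449/8958 ≈ 9.6505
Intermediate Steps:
l = -259 (l = -122 - 137 = -259)
x = 9409 (x = (162 - 259)² = (-97)² = 9409)
(F(507) + 85921)/(x + b(-451)) = (528 + 85921)/(9409 - 451) = 86449/8958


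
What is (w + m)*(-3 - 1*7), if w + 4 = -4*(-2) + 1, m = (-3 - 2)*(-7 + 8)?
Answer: 0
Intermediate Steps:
m = -5 (m = -5*1 = -5)
w = 5 (w = -4 + (-4*(-2) + 1) = -4 + (8 + 1) = -4 + 9 = 5)
(w + m)*(-3 - 1*7) = (5 - 5)*(-3 - 1*7) = 0*(-3 - 7) = 0*(-10) = 0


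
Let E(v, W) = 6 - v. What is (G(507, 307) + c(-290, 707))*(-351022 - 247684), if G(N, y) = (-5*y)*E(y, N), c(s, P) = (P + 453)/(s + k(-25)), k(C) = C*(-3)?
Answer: -11894655548738/43 ≈ -2.7662e+11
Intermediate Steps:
k(C) = -3*C
c(s, P) = (453 + P)/(75 + s) (c(s, P) = (P + 453)/(s - 3*(-25)) = (453 + P)/(s + 75) = (453 + P)/(75 + s))
G(N, y) = -5*y*(6 - y) (G(N, y) = (-5*y)*(6 - y) = -5*y*(6 - y))
(G(507, 307) + c(-290, 707))*(-351022 - 247684) = (5*307*(-6 + 307) + (453 + 707)/(75 - 290))*(-351022 - 247684) = (5*307*301 + 1160/(-215))*(-598706) = (462035 - 1/215*1160)*(-598706) = (462035 - 232/43)*(-598706) = (19867273/43)*(-598706) = -11894655548738/43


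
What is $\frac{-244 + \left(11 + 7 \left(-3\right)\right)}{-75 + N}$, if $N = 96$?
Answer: $- \frac{254}{21} \approx -12.095$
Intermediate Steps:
$\frac{-244 + \left(11 + 7 \left(-3\right)\right)}{-75 + N} = \frac{-244 + \left(11 + 7 \left(-3\right)\right)}{-75 + 96} = \frac{-244 + \left(11 - 21\right)}{21} = \left(-244 - 10\right) \frac{1}{21} = \left(-254\right) \frac{1}{21} = - \frac{254}{21}$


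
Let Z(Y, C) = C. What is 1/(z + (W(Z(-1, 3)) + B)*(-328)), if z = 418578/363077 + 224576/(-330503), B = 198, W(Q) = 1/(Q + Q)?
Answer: -359994113193/23398966956680930 ≈ -1.5385e-5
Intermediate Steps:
W(Q) = 1/(2*Q)
z = 56802904382/119998037731 (z = 418578*(1/363077) + 224576*(-1/330503) = 418578/363077 - 224576/330503 = 56802904382/119998037731 ≈ 0.47337)
1/(z + (W(Z(-1, 3)) + B)*(-328)) = 1/(56802904382/119998037731 + ((1/2)/3 + 198)*(-328)) = 1/(56802904382/119998037731 + ((1/2)*(1/3) + 198)*(-328)) = 1/(56802904382/119998037731 + (1/6 + 198)*(-328)) = 1/(56802904382/119998037731 + (1189/6)*(-328)) = 1/(56802904382/119998037731 - 194996/3) = 1/(-23398966956680930/359994113193) = -359994113193/23398966956680930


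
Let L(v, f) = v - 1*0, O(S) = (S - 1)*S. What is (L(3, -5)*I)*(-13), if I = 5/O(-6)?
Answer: -65/14 ≈ -4.6429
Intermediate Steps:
O(S) = S*(-1 + S) (O(S) = (-1 + S)*S = S*(-1 + S))
I = 5/42 (I = 5/((-6*(-1 - 6))) = 5/((-6*(-7))) = 5/42 ≈ 0.11905)
L(v, f) = v (L(v, f) = v + 0 = v)
(L(3, -5)*I)*(-13) = (3*(5/42))*(-13) = (5/14)*(-13) = -65/14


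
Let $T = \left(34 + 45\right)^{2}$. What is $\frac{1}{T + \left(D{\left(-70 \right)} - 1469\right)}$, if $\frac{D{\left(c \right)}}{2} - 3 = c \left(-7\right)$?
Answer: $\frac{1}{5758} \approx 0.00017367$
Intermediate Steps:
$D{\left(c \right)} = 6 - 14 c$ ($D{\left(c \right)} = 6 + 2 c \left(-7\right) = 6 + 2 \left(- 7 c\right) = 6 - 14 c$)
$T = 6241$ ($T = 79^{2} = 6241$)
$\frac{1}{T + \left(D{\left(-70 \right)} - 1469\right)} = \frac{1}{6241 + \left(\left(6 - -980\right) - 1469\right)} = \frac{1}{6241 + \left(\left(6 + 980\right) - 1469\right)} = \frac{1}{6241 + \left(986 - 1469\right)} = \frac{1}{6241 - 483} = \frac{1}{5758}$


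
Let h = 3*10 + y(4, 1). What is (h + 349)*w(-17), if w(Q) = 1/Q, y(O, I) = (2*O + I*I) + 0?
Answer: -388/17 ≈ -22.824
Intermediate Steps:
y(O, I) = I² + 2*O (y(O, I) = (2*O + I²) + 0 = (I² + 2*O) + 0 = I² + 2*O)
h = 39 (h = 3*10 + (1² + 2*4) = 30 + (1 + 8) = 30 + 9 = 39)
(h + 349)*w(-17) = (39 + 349)/(-17) = 388*(-1/17) = -388/17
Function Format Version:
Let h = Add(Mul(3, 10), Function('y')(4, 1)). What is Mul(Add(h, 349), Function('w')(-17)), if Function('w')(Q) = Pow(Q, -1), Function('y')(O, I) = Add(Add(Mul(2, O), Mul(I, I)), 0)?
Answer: Rational(-388, 17) ≈ -22.824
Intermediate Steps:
Function('y')(O, I) = Add(Pow(I, 2), Mul(2, O)) (Function('y')(O, I) = Add(Add(Mul(2, O), Pow(I, 2)), 0) = Add(Add(Pow(I, 2), Mul(2, O)), 0) = Add(Pow(I, 2), Mul(2, O)))
h = 39 (h = Add(Mul(3, 10), Add(Pow(1, 2), Mul(2, 4))) = Add(30, Add(1, 8)) = Add(30, 9) = 39)
Mul(Add(h, 349), Function('w')(-17)) = Mul(Add(39, 349), Pow(-17, -1)) = Mul(388, Rational(-1, 17)) = Rational(-388, 17)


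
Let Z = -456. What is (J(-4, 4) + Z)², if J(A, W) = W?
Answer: 204304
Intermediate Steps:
(J(-4, 4) + Z)² = (4 - 456)² = (-452)² = 204304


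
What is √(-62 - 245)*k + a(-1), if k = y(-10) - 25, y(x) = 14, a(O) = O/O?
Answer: 1 - 11*I*√307 ≈ 1.0 - 192.74*I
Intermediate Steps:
a(O) = 1
k = -11 (k = 14 - 25 = -11)
√(-62 - 245)*k + a(-1) = √(-62 - 245)*(-11) + 1 = √(-307)*(-11) + 1 = (I*√307)*(-11) + 1 = -11*I*√307 + 1 = 1 - 11*I*√307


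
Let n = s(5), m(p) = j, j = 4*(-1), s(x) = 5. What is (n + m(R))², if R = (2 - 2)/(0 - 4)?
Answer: 1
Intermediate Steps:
R = 0 (R = 0/(-4) = 0*(-¼) = 0)
j = -4
m(p) = -4
n = 5
(n + m(R))² = (5 - 4)² = 1² = 1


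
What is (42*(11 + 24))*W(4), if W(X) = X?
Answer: 5880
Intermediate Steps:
(42*(11 + 24))*W(4) = (42*(11 + 24))*4 = (42*35)*4 = 1470*4 = 5880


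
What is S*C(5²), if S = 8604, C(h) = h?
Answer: 215100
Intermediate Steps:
S*C(5²) = 8604*5² = 8604*25 = 215100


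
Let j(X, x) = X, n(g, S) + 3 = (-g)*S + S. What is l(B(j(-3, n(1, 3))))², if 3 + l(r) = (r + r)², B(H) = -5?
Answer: 9409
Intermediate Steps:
n(g, S) = -3 + S - S*g (n(g, S) = -3 + ((-g)*S + S) = -3 + (-S*g + S) = -3 + (S - S*g) = -3 + S - S*g)
l(r) = -3 + 4*r² (l(r) = -3 + (r + r)² = -3 + (2*r)² = -3 + 4*r²)
l(B(j(-3, n(1, 3))))² = (-3 + 4*(-5)²)² = (-3 + 4*25)² = (-3 + 100)² = 97² = 9409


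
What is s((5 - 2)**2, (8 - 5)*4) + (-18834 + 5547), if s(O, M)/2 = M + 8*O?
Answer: -13119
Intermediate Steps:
s(O, M) = 2*M + 16*O (s(O, M) = 2*(M + 8*O) = 2*M + 16*O)
s((5 - 2)**2, (8 - 5)*4) + (-18834 + 5547) = (2*((8 - 5)*4) + 16*(5 - 2)**2) + (-18834 + 5547) = (2*(3*4) + 16*3**2) - 13287 = (2*12 + 16*9) - 13287 = (24 + 144) - 13287 = 168 - 13287 = -13119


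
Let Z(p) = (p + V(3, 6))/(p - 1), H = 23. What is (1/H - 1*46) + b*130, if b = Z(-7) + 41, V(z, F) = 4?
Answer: 490617/92 ≈ 5332.8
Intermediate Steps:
Z(p) = (4 + p)/(-1 + p) (Z(p) = (p + 4)/(p - 1) = (4 + p)/(-1 + p))
b = 331/8 (b = (4 - 7)/(-1 - 7) + 41 = -3/(-8) + 41 = -⅛*(-3) + 41 = 3/8 + 41 = 331/8 ≈ 41.375)
(1/H - 1*46) + b*130 = (1/23 - 1*46) + (331/8)*130 = (1/23 - 46) + 21515/4 = -1057/23 + 21515/4 = 490617/92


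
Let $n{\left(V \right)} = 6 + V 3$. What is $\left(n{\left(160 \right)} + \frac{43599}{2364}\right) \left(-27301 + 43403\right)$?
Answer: $\frac{3200280551}{394} \approx 8.1225 \cdot 10^{6}$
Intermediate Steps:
$n{\left(V \right)} = 6 + 3 V$
$\left(n{\left(160 \right)} + \frac{43599}{2364}\right) \left(-27301 + 43403\right) = \left(\left(6 + 3 \cdot 160\right) + \frac{43599}{2364}\right) \left(-27301 + 43403\right) = \left(\left(6 + 480\right) + 43599 \cdot \frac{1}{2364}\right) 16102 = \left(486 + \frac{14533}{788}\right) 16102 = \frac{397501}{788} \cdot 16102 = \frac{3200280551}{394}$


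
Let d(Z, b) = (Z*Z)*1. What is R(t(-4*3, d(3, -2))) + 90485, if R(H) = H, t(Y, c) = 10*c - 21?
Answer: 90554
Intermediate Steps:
d(Z, b) = Z² (d(Z, b) = Z²*1 = Z²)
t(Y, c) = -21 + 10*c
R(t(-4*3, d(3, -2))) + 90485 = (-21 + 10*3²) + 90485 = (-21 + 10*9) + 90485 = (-21 + 90) + 90485 = 69 + 90485 = 90554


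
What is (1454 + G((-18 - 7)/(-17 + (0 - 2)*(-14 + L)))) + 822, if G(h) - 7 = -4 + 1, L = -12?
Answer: 2280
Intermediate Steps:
G(h) = 4 (G(h) = 7 + (-4 + 1) = 7 - 3 = 4)
(1454 + G((-18 - 7)/(-17 + (0 - 2)*(-14 + L)))) + 822 = (1454 + 4) + 822 = 1458 + 822 = 2280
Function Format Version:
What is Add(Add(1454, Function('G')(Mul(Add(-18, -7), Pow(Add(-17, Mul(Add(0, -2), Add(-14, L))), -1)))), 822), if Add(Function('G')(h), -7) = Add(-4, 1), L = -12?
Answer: 2280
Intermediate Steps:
Function('G')(h) = 4 (Function('G')(h) = Add(7, Add(-4, 1)) = Add(7, -3) = 4)
Add(Add(1454, Function('G')(Mul(Add(-18, -7), Pow(Add(-17, Mul(Add(0, -2), Add(-14, L))), -1)))), 822) = Add(Add(1454, 4), 822) = Add(1458, 822) = 2280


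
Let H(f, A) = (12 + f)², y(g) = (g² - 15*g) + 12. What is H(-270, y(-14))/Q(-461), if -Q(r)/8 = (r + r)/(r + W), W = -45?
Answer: -4210173/922 ≈ -4566.4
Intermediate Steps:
y(g) = 12 + g² - 15*g
Q(r) = -16*r/(-45 + r) (Q(r) = -8*(r + r)/(r - 45) = -8*2*r/(-45 + r) = -16*r/(-45 + r))
H(-270, y(-14))/Q(-461) = (12 - 270)²/((-16*(-461)/(-45 - 461))) = (-258)²/((-16*(-461)/(-506))) = 66564/((-16*(-461)*(-1/506))) = 66564/(-3688/253) = 66564*(-253/3688) = -4210173/922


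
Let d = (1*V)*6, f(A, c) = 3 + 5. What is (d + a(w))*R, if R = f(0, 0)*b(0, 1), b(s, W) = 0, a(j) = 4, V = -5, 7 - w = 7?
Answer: 0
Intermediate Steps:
w = 0 (w = 7 - 1*7 = 7 - 7 = 0)
f(A, c) = 8
R = 0 (R = 8*0 = 0)
d = -30 (d = (1*(-5))*6 = -5*6 = -30)
(d + a(w))*R = (-30 + 4)*0 = -26*0 = 0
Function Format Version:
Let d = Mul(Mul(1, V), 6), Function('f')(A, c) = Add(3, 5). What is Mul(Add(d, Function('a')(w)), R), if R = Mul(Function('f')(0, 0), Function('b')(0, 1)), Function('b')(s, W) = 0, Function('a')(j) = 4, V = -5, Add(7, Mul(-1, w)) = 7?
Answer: 0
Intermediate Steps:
w = 0 (w = Add(7, Mul(-1, 7)) = Add(7, -7) = 0)
Function('f')(A, c) = 8
R = 0 (R = Mul(8, 0) = 0)
d = -30 (d = Mul(Mul(1, -5), 6) = Mul(-5, 6) = -30)
Mul(Add(d, Function('a')(w)), R) = Mul(Add(-30, 4), 0) = Mul(-26, 0) = 0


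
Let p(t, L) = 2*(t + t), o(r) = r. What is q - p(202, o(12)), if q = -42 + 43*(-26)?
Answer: -1968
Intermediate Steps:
p(t, L) = 4*t (p(t, L) = 2*(2*t) = 4*t)
q = -1160 (q = -42 - 1118 = -1160)
q - p(202, o(12)) = -1160 - 4*202 = -1160 - 1*808 = -1160 - 808 = -1968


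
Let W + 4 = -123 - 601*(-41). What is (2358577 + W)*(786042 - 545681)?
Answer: 572802135851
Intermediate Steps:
W = 24514 (W = -4 + (-123 - 601*(-41)) = -4 + (-123 + 24641) = -4 + 24518 = 24514)
(2358577 + W)*(786042 - 545681) = (2358577 + 24514)*(786042 - 545681) = 2383091*240361 = 572802135851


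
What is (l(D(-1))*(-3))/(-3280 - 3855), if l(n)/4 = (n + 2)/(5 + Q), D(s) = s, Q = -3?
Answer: 6/7135 ≈ 0.00084092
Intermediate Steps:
l(n) = 4 + 2*n (l(n) = 4*((n + 2)/(5 - 3)) = 4*((2 + n)/2) = 4*((2 + n)*(½)) = 4*(1 + n/2) = 4 + 2*n)
(l(D(-1))*(-3))/(-3280 - 3855) = ((4 + 2*(-1))*(-3))/(-3280 - 3855) = ((4 - 2)*(-3))/(-7135) = (2*(-3))*(-1/7135) = -6*(-1/7135) = 6/7135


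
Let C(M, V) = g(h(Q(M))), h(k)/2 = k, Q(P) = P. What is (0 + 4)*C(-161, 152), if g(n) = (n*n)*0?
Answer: 0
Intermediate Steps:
h(k) = 2*k
g(n) = 0 (g(n) = n²*0 = 0)
C(M, V) = 0
(0 + 4)*C(-161, 152) = (0 + 4)*0 = 4*0 = 0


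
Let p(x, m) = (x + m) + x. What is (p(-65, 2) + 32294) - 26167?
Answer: 5999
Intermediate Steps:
p(x, m) = m + 2*x (p(x, m) = (m + x) + x = m + 2*x)
(p(-65, 2) + 32294) - 26167 = ((2 + 2*(-65)) + 32294) - 26167 = ((2 - 130) + 32294) - 26167 = (-128 + 32294) - 26167 = 32166 - 26167 = 5999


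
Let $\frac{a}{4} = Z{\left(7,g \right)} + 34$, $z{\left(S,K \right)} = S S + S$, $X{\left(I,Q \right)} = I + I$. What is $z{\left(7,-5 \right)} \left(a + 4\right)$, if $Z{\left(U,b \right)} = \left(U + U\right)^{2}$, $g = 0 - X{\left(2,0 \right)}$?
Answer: $51744$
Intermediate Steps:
$X{\left(I,Q \right)} = 2 I$
$z{\left(S,K \right)} = S + S^{2}$ ($z{\left(S,K \right)} = S^{2} + S = S + S^{2}$)
$g = -4$ ($g = 0 - 2 \cdot 2 = 0 - 4 = -4$)
$Z{\left(U,b \right)} = 4 U^{2}$ ($Z{\left(U,b \right)} = \left(2 U\right)^{2} = 4 U^{2}$)
$a = 920$ ($a = 4 \left(4 \cdot 7^{2} + 34\right) = 4 \left(4 \cdot 49 + 34\right) = 4 \left(196 + 34\right) = 4 \cdot 230 = 920$)
$z{\left(7,-5 \right)} \left(a + 4\right) = 7 \left(1 + 7\right) \left(920 + 4\right) = 7 \cdot 8 \cdot 924 = 56 \cdot 924 = 51744$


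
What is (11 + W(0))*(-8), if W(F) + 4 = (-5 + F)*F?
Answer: -56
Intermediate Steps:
W(F) = -4 + F*(-5 + F) (W(F) = -4 + (-5 + F)*F = -4 + F*(-5 + F))
(11 + W(0))*(-8) = (11 + (-4 + 0² - 5*0))*(-8) = (11 + (-4 + 0 + 0))*(-8) = (11 - 4)*(-8) = 7*(-8) = -56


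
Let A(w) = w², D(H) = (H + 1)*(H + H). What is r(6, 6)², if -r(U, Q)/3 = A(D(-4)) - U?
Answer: 2924100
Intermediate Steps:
D(H) = 2*H*(1 + H) (D(H) = (1 + H)*(2*H) = 2*H*(1 + H))
r(U, Q) = -1728 + 3*U (r(U, Q) = -3*((2*(-4)*(1 - 4))² - U) = -3*((2*(-4)*(-3))² - U) = -3*(24² - U) = -3*(576 - U) = -1728 + 3*U)
r(6, 6)² = (-1728 + 3*6)² = (-1728 + 18)² = (-1710)² = 2924100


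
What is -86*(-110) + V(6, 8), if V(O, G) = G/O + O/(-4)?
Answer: 56759/6 ≈ 9459.8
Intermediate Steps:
V(O, G) = -O/4 + G/O (V(O, G) = G/O + O*(-¼) = G/O - O/4 = -O/4 + G/O)
-86*(-110) + V(6, 8) = -86*(-110) + (-¼*6 + 8/6) = 9460 + (-3/2 + 8*(⅙)) = 9460 + (-3/2 + 4/3) = 9460 - ⅙ = 56759/6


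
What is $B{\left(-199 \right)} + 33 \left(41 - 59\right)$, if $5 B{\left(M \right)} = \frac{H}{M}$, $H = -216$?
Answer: $- \frac{590814}{995} \approx -593.78$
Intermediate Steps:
$B{\left(M \right)} = - \frac{216}{5 M}$ ($B{\left(M \right)} = \frac{\left(-216\right) \frac{1}{M}}{5} = - \frac{216}{5 M}$)
$B{\left(-199 \right)} + 33 \left(41 - 59\right) = - \frac{216}{5 \left(-199\right)} + 33 \left(41 - 59\right) = \left(- \frac{216}{5}\right) \left(- \frac{1}{199}\right) + 33 \left(-18\right) = \frac{216}{995} - 594 = - \frac{590814}{995}$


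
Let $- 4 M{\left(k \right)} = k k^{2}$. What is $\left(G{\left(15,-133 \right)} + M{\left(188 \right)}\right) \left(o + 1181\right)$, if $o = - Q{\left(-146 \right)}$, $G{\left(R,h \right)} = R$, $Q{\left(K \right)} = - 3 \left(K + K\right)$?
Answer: $-506651665$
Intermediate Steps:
$M{\left(k \right)} = - \frac{k^{3}}{4}$ ($M{\left(k \right)} = - \frac{k k^{2}}{4} = - \frac{k^{3}}{4}$)
$Q{\left(K \right)} = - 6 K$ ($Q{\left(K \right)} = - 3 \cdot 2 K = - 6 K$)
$o = -876$ ($o = - \left(-6\right) \left(-146\right) = \left(-1\right) 876 = -876$)
$\left(G{\left(15,-133 \right)} + M{\left(188 \right)}\right) \left(o + 1181\right) = \left(15 - \frac{188^{3}}{4}\right) \left(-876 + 1181\right) = \left(15 - 1661168\right) 305 = \left(-1661153\right) 305 = -506651665$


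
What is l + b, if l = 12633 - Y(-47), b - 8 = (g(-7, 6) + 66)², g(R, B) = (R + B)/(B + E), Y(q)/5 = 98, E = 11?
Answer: 4768280/289 ≈ 16499.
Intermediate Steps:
Y(q) = 490 (Y(q) = 5*98 = 490)
g(R, B) = (B + R)/(11 + B) (g(R, B) = (R + B)/(B + 11) = (B + R)/(11 + B))
b = 1258953/289 (b = 8 + ((6 - 7)/(11 + 6) + 66)² = 8 + (-1/17 + 66)² = 8 + (1121/17)² = 8 + 1256641/289 = 1258953/289 ≈ 4356.2)
l = 12143 (l = 12633 - 1*490 = 12633 - 490 = 12143)
l + b = 12143 + 1258953/289 = 4768280/289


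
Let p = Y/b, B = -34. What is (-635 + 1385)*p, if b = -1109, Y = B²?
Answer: -867000/1109 ≈ -781.79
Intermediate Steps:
Y = 1156 (Y = (-34)² = 1156)
p = -1156/1109 (p = 1156/(-1109) = 1156*(-1/1109) = -1156/1109 ≈ -1.0424)
(-635 + 1385)*p = (-635 + 1385)*(-1156/1109) = 750*(-1156/1109) = -867000/1109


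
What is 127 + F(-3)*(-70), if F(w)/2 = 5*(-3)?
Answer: 2227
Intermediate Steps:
F(w) = -30 (F(w) = 2*(5*(-3)) = 2*(-15) = -30)
127 + F(-3)*(-70) = 127 - 30*(-70) = 127 + 2100 = 2227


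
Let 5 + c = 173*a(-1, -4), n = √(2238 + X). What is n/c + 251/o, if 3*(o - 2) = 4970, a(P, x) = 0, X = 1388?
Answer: 753/4976 - 7*√74/5 ≈ -11.892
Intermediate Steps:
o = 4976/3 (o = 2 + (⅓)*4970 = 2 + 4970/3 = 4976/3 ≈ 1658.7)
n = 7*√74 (n = √(2238 + 1388) = √3626 = 7*√74 ≈ 60.216)
c = -5 (c = -5 + 173*0 = -5 + 0 = -5)
n/c + 251/o = (7*√74)/(-5) + 251/(4976/3) = (7*√74)*(-⅕) + 251*(3/4976) = -7*√74/5 + 753/4976 = 753/4976 - 7*√74/5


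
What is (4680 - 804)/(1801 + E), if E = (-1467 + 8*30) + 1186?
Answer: 969/440 ≈ 2.2023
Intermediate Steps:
E = -41 (E = (-1467 + 240) + 1186 = -1227 + 1186 = -41)
(4680 - 804)/(1801 + E) = (4680 - 804)/(1801 - 41) = 3876/1760 = 3876*(1/1760) = 969/440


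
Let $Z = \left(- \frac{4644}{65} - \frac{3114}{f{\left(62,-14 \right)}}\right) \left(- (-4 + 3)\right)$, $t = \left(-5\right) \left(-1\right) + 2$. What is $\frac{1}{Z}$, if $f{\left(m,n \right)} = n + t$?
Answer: $\frac{455}{169902} \approx 0.002678$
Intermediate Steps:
$t = 7$ ($t = 5 + 2 = 7$)
$f{\left(m,n \right)} = 7 + n$ ($f{\left(m,n \right)} = n + 7 = 7 + n$)
$Z = \frac{169902}{455}$ ($Z = \left(- \frac{4644}{65} - \frac{3114}{7 - 14}\right) \left(- (-4 + 3)\right) = \left(\left(-4644\right) \frac{1}{65} - \frac{3114}{-7}\right) \left(\left(-1\right) \left(-1\right)\right) = \left(- \frac{4644}{65} - - \frac{3114}{7}\right) 1 = \left(- \frac{4644}{65} + \frac{3114}{7}\right) 1 = \frac{169902}{455} \cdot 1 = \frac{169902}{455} \approx 373.41$)
$\frac{1}{Z} = \frac{1}{\frac{169902}{455}} = \frac{455}{169902}$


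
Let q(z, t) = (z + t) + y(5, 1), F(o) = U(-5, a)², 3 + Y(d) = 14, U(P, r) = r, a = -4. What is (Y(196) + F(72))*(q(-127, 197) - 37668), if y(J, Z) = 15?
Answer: -1014741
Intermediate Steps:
Y(d) = 11 (Y(d) = -3 + 14 = 11)
F(o) = 16 (F(o) = (-4)² = 16)
q(z, t) = 15 + t + z (q(z, t) = (z + t) + 15 = (t + z) + 15 = 15 + t + z)
(Y(196) + F(72))*(q(-127, 197) - 37668) = (11 + 16)*((15 + 197 - 127) - 37668) = 27*(85 - 37668) = 27*(-37583) = -1014741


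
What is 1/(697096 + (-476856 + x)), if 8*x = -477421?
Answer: 8/1284499 ≈ 6.2281e-6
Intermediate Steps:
x = -477421/8 (x = (⅛)*(-477421) = -477421/8 ≈ -59678.)
1/(697096 + (-476856 + x)) = 1/(697096 + (-476856 - 477421/8)) = 1/(697096 - 4292269/8) = 1/(1284499/8) = 8/1284499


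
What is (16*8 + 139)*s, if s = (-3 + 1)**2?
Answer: 1068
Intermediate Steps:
s = 4 (s = (-2)**2 = 4)
(16*8 + 139)*s = (16*8 + 139)*4 = (128 + 139)*4 = 267*4 = 1068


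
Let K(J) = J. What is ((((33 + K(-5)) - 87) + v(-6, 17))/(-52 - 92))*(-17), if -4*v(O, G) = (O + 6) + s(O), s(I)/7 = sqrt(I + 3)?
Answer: -1003/144 - 119*I*sqrt(3)/576 ≈ -6.9653 - 0.35784*I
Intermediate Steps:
s(I) = 7*sqrt(3 + I) (s(I) = 7*sqrt(I + 3) = 7*sqrt(3 + I))
v(O, G) = -3/2 - 7*sqrt(3 + O)/4 - O/4 (v(O, G) = -((O + 6) + 7*sqrt(3 + O))/4 = -((6 + O) + 7*sqrt(3 + O))/4 = -(6 + O + 7*sqrt(3 + O))/4 = -3/2 - 7*sqrt(3 + O)/4 - O/4)
((((33 + K(-5)) - 87) + v(-6, 17))/(-52 - 92))*(-17) = ((((33 - 5) - 87) + (-3/2 - 7*sqrt(3 - 6)/4 - 1/4*(-6)))/(-52 - 92))*(-17) = (((28 - 87) + (-3/2 - 7*I*sqrt(3)/4 + 3/2))/(-144))*(-17) = ((-59 + (-3/2 - 7*I*sqrt(3)/4 + 3/2))*(-1/144))*(-17) = ((-59 - 7*I*sqrt(3)/4)*(-1/144))*(-17) = (59/144 + 7*I*sqrt(3)/576)*(-17) = -1003/144 - 119*I*sqrt(3)/576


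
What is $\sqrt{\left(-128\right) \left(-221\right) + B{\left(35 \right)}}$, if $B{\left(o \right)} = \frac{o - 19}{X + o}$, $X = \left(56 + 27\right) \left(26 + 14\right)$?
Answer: $\frac{4 \sqrt{19900655555}}{3355} \approx 168.19$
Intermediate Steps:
$X = 3320$ ($X = 83 \cdot 40 = 3320$)
$B{\left(o \right)} = \frac{-19 + o}{3320 + o}$ ($B{\left(o \right)} = \frac{o - 19}{3320 + o} = \frac{-19 + o}{3320 + o}$)
$\sqrt{\left(-128\right) \left(-221\right) + B{\left(35 \right)}} = \sqrt{\left(-128\right) \left(-221\right) + \frac{-19 + 35}{3320 + 35}} = \sqrt{28288 + \frac{1}{3355} \cdot 16} = \sqrt{28288 + \frac{16}{3355}} = \sqrt{\frac{94906256}{3355}} = \frac{4 \sqrt{19900655555}}{3355}$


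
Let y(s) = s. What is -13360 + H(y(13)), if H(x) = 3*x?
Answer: -13321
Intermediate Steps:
-13360 + H(y(13)) = -13360 + 3*13 = -13360 + 39 = -13321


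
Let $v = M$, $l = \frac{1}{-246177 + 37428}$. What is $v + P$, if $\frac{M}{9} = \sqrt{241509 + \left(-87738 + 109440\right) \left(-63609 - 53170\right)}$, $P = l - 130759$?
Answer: $- \frac{27295810492}{208749} + 27 i \sqrt{281566261} \approx -1.3076 \cdot 10^{5} + 4.5306 \cdot 10^{5} i$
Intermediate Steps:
$l = - \frac{1}{208749}$ ($l = \frac{1}{-208749} = - \frac{1}{208749} \approx -4.7904 \cdot 10^{-6}$)
$P = - \frac{27295810492}{208749}$ ($P = - \frac{1}{208749} - 130759 = - \frac{27295810492}{208749} \approx -1.3076 \cdot 10^{5}$)
$M = 27 i \sqrt{281566261}$ ($M = 9 \sqrt{241509 + \left(-87738 + 109440\right) \left(-63609 - 53170\right)} = 9 \sqrt{241509 + 21702 \left(-116779\right)} = 9 \sqrt{241509 - 2534337858} = 9 \sqrt{-2534096349} = 9 \cdot 3 i \sqrt{281566261} = 27 i \sqrt{281566261} \approx 4.5306 \cdot 10^{5} i$)
$v = 27 i \sqrt{281566261} \approx 4.5306 \cdot 10^{5} i$
$v + P = 27 i \sqrt{281566261} - \frac{27295810492}{208749} = - \frac{27295810492}{208749} + 27 i \sqrt{281566261}$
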